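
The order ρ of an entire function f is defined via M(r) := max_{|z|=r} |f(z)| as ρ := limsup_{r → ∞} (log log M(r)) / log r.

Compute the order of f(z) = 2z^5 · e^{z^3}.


M(r) = max_{|z|=r} |2|·|z|^5·|e^{z^3}| = 2·r^5 · e^{1r^3} (the factors attain their maxima compatibly on |z|=r). Then log M(r) = log 2 + 5·log r + 1r^3, dominated by the last term, so log log M(r) ~ 3·log r. The polynomial factor 2z^5 contributes only a log r term and does not affect the order. ρ = 3.
Therefore ρ = 3.

Order ρ = 3.


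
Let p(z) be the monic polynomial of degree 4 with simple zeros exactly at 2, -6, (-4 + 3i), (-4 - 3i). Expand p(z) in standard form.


The polynomial is p(z) = ∏_{α ∈ S} (z − α), where S = {2, -6, (-4 + 3i), (-4 - 3i)}.
Expanding the product yields: p(z) = z^4 + 12·z^3 + 45·z^2 + 4·z -300.
Note conjugate pairs combine to real quadratics: (z − (-4+3i))(z − (-4−3i)) = z² + 8z + 25.
The resulting polynomial has degree 4 and real coefficients as required.

p(z) = z^4 + 12·z^3 + 45·z^2 + 4·z -300.


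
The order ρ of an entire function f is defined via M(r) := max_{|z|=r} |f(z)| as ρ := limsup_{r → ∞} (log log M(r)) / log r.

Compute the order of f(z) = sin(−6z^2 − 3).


Write sin(w) = (e^{iw} ± e^{−iw})/(2 or 2i), so |sin(w)| ≤ e^{|w|}. With w = −6z^2 − 3, |w| ≤ 6r^2 + 3 on |z|=r, giving M(r) ≤ e^{6r^2 + 3} and ρ ≤ 2. For the lower bound, choose z on |z|=r with -6z^2 purely imaginary of modulus 6r^2; then |sin(−6z^2 − 3)| grows like e^{6r^2}/2, so ρ ≥ 2. Hence ρ = 2.
Therefore ρ = 2.

Order ρ = 2.


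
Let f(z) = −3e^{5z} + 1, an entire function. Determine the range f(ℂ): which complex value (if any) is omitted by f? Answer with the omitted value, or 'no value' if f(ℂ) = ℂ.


Little Picard bounds the complement of f(ℂ) to at most one point.
e^{5z} is never zero on ℂ, so -3·e^{5z} takes every value in ℂ ∖ {0}. Adding 1 shifts the range to ℂ ∖ {1}. Thus f omits exactly the value 1.

Omitted value: 1.


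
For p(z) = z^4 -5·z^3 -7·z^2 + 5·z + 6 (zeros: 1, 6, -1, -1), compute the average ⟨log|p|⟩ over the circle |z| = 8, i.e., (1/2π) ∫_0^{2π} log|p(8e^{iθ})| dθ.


Zeros: -1, -1, 1, 6; r = 8.
Inside |z| < r: -1, -1, 1, 6. Outside (|z| ≥ r): ∅.
p(0) = 6, so log|p(0)| = log(6) = 1.7918.
Apply Jensen: I(r) = log|p(0)| + Σ_k log(r/|z_k|), summed over zeros inside |z| < r.
  log(r/|z_k|) for z_k = 1: log(8/1) = 2.0794
  log(r/|z_k|) for z_k = 6: log(8/6) = 0.2877
  log(r/|z_k|) for z_k = -1: log(8/1) = 2.0794
  log(r/|z_k|) for z_k = -1: log(8/1) = 2.0794
Sum over inside zeros: 6.5260.
I(r) = log|p(0)| + (inside sum) = 1.7918 + 6.5260 = 8.3178.
Closed form (all zeros inside, monic): I(r) = n·log(r) = 4·log(8) = 8.3178. ✓

I(r) ≈ 8.3178.


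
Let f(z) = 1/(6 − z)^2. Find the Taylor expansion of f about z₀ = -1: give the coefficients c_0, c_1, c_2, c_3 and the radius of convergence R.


Let w = z − z₀, so z = z₀ + w.
Then 6 − z = 6 − (z₀ + w) = (6 − z₀) − w = 7 − w.
f(z) = 1/(7 − w)^2 = (1/(7)^2) · (1 − w/(7))^{−2}.
By the binomial series (1−u)^{−2} = Σ_{n≥0} C(n+1, 1) u^n for |u|<1, with u = w/(7):
  c_n = C(n+1, 1) / (7)^(n+2).
  c_0 = 1/(7)^2 = 1/49.
  c_1 = 2/(7)^3 = 2/343.
  c_2 = 3/(7)^4 = 3/2401.
  c_3 = 4/(7)^5 = 4/16807.
The series is valid for |w/d| < 1, i.e. |z − z₀| < |d|.
Radius of convergence: R = |6 − z₀| = |7| = 7 (distance from z₀ to the singularity z = 6).

c_0 = 1/49, c_1 = 2/343, c_2 = 3/2401, c_3 = 4/16807; R = 7.


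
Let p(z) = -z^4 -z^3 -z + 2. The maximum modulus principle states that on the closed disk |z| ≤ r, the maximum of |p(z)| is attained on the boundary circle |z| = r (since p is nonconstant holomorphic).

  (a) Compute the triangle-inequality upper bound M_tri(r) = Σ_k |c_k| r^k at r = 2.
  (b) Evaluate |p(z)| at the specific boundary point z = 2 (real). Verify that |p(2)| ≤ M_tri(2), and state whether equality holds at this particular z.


Coefficients: c_0 = 2, c_1 = -1, c_2 = 0, c_3 = -1, c_4 = -1. Radius r = 2.
Part (a). Triangle bound: M_tri(r) = Σ_k |c_k| r^k
  = |2|·2^0 + |-1|·2^1 + |0|·2^2 + |-1|·2^3 + |-1|·2^4
  = 2 + 2 + 0 + 8 + 16 = 28.
This bounds M(r) := max_{|z|=r} |p(z)| from above; equality holds iff all terms c_k z^k can be made to align in phase at a single z on |z|=r.
Part (b). At z = 2 (real, on the circle |z| = r):
  p(2) = (2)·2^0 + (-1)·2^1 + (0)·2^2 + (-1)·2^3 + (-1)·2^4 = -24.
  |p(2)| = 24.
Check: |p(2)| = 24 ≤ 28 = M_tri(2). ✓ Equality does not hold at z = 2 (the coefficients have mixed signs, so the terms do not all align in phase there).

M_tri(2) = 28; |p(2)| = 24; equality at z=2: no.


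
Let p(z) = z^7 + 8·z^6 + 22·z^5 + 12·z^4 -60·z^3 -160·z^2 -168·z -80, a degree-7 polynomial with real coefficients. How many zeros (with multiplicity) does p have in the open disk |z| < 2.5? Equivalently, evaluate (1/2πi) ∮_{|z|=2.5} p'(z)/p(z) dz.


The zeros of p are: (-1 + 1i), (-1 - 1i), (-3 + 1i), (-3 - 1i), 2, (-1 + 1i), (-1 - 1i).
Their magnitudes are: 1.414, 1.414, 3.162, 3.162, 2, 1.414, 1.414.
Zeros with |z| < R = 2.5: (-1 + 1i), (-1 - 1i), 2, (-1 + 1i), (-1 - 1i).
Count = 5.
By the argument principle, (1/2πi) ∮_{|z|=R} p'(z)/p(z) dz equals exactly this count.

Number of zeros inside |z| < 2.5: 5.


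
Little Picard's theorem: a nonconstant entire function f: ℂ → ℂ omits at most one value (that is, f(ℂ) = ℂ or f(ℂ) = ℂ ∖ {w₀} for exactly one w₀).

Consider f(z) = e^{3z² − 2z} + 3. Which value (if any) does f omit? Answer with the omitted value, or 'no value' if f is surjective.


Little Picard bounds the complement of f(ℂ) to at most one point.
The exponent g(z) = 3z² − 2z is a nonconstant polynomial, hence surjective onto ℂ. So e^{g(z)} takes every value in {e^w : w ∈ ℂ} = ℂ ∖ {0}. Adding 3 shifts the range to ℂ ∖ {3}. f omits exactly 3.

Omitted value: 3.


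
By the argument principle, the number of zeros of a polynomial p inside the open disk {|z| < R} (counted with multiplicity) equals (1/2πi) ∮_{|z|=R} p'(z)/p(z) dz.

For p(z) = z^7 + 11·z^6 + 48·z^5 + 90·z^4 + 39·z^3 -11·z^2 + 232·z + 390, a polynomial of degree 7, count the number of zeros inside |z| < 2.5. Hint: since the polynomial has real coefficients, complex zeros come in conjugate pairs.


The zeros of p are: (-3 + 2i), (-3 - 2i), -3, (1 + 1i), (1 - 1i), (-2 + 1i), (-2 - 1i).
Their magnitudes are: 3.606, 3.606, 3, 1.414, 1.414, 2.236, 2.236.
Zeros with |z| < R = 2.5: (1 + 1i), (1 - 1i), (-2 + 1i), (-2 - 1i).
Count = 4.
By the argument principle, (1/2πi) ∮_{|z|=R} p'(z)/p(z) dz equals exactly this count.

Number of zeros inside |z| < 2.5: 4.


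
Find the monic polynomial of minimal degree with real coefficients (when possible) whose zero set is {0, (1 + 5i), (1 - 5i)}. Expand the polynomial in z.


The polynomial is p(z) = ∏_{α ∈ S} (z − α), where S = {0, (1 + 5i), (1 - 5i)}.
Expanding the product yields: p(z) = z^3 -2·z^2 + 26·z.
Note conjugate pairs combine to real quadratics: (z − (1+5i))(z − (1−5i)) = z² − 2z + 26.
The resulting polynomial has degree 3 and real coefficients as required.

p(z) = z^3 -2·z^2 + 26·z.


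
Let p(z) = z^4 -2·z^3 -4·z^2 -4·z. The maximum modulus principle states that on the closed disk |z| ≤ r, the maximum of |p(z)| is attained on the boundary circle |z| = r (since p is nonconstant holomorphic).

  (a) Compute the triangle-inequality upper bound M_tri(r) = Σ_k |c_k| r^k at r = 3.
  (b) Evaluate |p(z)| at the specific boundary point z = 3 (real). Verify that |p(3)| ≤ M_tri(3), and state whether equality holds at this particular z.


Coefficients: c_0 = 0, c_1 = -4, c_2 = -4, c_3 = -2, c_4 = 1. Radius r = 3.
Part (a). Triangle bound: M_tri(r) = Σ_k |c_k| r^k
  = |0|·3^0 + |-4|·3^1 + |-4|·3^2 + |-2|·3^3 + |1|·3^4
  = 0 + 12 + 36 + 54 + 81 = 183.
This bounds M(r) := max_{|z|=r} |p(z)| from above; equality holds iff all terms c_k z^k can be made to align in phase at a single z on |z|=r.
Part (b). At z = 3 (real, on the circle |z| = r):
  p(3) = (0)·3^0 + (-4)·3^1 + (-4)·3^2 + (-2)·3^3 + (1)·3^4 = -21.
  |p(3)| = 21.
Check: |p(3)| = 21 ≤ 183 = M_tri(3). ✓ Equality does not hold at z = 3 (the coefficients have mixed signs, so the terms do not all align in phase there).

M_tri(3) = 183; |p(3)| = 21; equality at z=3: no.


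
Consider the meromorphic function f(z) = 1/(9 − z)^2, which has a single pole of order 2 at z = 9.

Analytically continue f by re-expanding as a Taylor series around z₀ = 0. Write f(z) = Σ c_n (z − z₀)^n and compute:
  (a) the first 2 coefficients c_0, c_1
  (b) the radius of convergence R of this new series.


Let w = z − z₀, so z = z₀ + w.
Then 9 − z = 9 − (z₀ + w) = (9 − z₀) − w = 9 − w.
f(z) = 1/(9 − w)^2 = (1/(9)^2) · (1 − w/(9))^{−2}.
By the binomial series (1−u)^{−2} = Σ_{n≥0} C(n+1, 1) u^n for |u|<1, with u = w/(9):
  c_n = C(n+1, 1) / (9)^(n+2).
  c_0 = 1/(9)^2 = 1/81.
  c_1 = 2/(9)^3 = 2/729.
The series is valid for |w/d| < 1, i.e. |z − z₀| < |d|.
Radius of convergence: R = |9 − z₀| = |9| = 9 (distance from z₀ to the singularity z = 9).

c_0 = 1/81, c_1 = 2/729; R = 9.


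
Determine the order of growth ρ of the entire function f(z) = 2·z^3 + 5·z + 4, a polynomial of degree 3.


|f(z)| ≤ Σ|c_k|·r^k = O(r^3) as r → ∞. Polynomial growth is O(e^{r^ε}) for every ε > 0 (since r^3/e^{r^ε} → 0), so ρ ≤ ε for all ε > 0, i.e. ρ = 0. Every nonconstant polynomial has order 0.
Therefore ρ = 0.

Order ρ = 0.


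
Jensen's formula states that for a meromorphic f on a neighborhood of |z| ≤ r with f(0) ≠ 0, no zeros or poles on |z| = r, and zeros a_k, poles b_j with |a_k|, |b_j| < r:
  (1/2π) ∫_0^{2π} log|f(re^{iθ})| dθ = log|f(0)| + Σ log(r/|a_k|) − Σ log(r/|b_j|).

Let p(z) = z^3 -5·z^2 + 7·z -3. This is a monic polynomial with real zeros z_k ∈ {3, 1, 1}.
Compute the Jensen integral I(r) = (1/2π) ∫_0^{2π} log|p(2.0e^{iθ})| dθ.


Zeros: 1, 1, 3; r = 2.0.
Inside |z| < r: 1, 1. Outside (|z| ≥ r): 3.
p(0) = -3, so log|p(0)| = log(3) = 1.0986.
Apply Jensen: I(r) = log|p(0)| + Σ_k log(r/|z_k|), summed over zeros inside |z| < r.
  log(r/|z_k|) for z_k = 1: log(2.0/1) = 0.6931
  log(r/|z_k|) for z_k = 1: log(2.0/1) = 0.6931
  Outside zeros (3) contribute nothing to the Jensen sum.
Sum over inside zeros: 1.3863.
I(r) = log|p(0)| + (inside sum) = 1.0986 + 1.3863 = 2.4849.
Note: since some zeros are outside |z| ≤ r, the simplified n·log(r) form does NOT apply — only the inside zeros contribute.

I(r) ≈ 2.4849.


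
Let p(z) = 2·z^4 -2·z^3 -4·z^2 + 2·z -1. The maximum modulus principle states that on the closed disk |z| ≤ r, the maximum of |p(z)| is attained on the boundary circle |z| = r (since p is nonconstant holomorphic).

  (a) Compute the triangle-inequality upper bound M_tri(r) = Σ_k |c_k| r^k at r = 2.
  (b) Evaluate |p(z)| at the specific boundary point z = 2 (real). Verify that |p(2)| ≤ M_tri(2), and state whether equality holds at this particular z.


Coefficients: c_0 = -1, c_1 = 2, c_2 = -4, c_3 = -2, c_4 = 2. Radius r = 2.
Part (a). Triangle bound: M_tri(r) = Σ_k |c_k| r^k
  = |-1|·2^0 + |2|·2^1 + |-4|·2^2 + |-2|·2^3 + |2|·2^4
  = 1 + 4 + 16 + 16 + 32 = 69.
This bounds M(r) := max_{|z|=r} |p(z)| from above; equality holds iff all terms c_k z^k can be made to align in phase at a single z on |z|=r.
Part (b). At z = 2 (real, on the circle |z| = r):
  p(2) = (-1)·2^0 + (2)·2^1 + (-4)·2^2 + (-2)·2^3 + (2)·2^4 = 3.
  |p(2)| = 3.
Check: |p(2)| = 3 ≤ 69 = M_tri(2). ✓ Equality does not hold at z = 2 (the coefficients have mixed signs, so the terms do not all align in phase there).

M_tri(2) = 69; |p(2)| = 3; equality at z=2: no.


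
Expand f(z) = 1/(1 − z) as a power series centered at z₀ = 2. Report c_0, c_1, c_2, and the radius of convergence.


Let w = z − z₀, so z = z₀ + w.
Then 1 − z = 1 − (z₀ + w) = (1 − z₀) − w = -1 − w.
f(z) = 1/(-1 − w) = (1/(-1)) · 1/(1 − w/(-1)) = Σ_{n≥0} w^n / (-1)^(n+1).
So c_n = 1/(-1)^(n+1):
  c_0 = 1/(-1)^1 = -1.
  c_1 = 1/(-1)^2 = 1.
  c_2 = 1/(-1)^3 = -1.
The series is valid for |w/d| < 1, i.e. |z − z₀| < |d|.
Radius of convergence: R = |1 − z₀| = |-1| = 1 (distance from z₀ to the singularity z = 1).

c_0 = -1, c_1 = 1, c_2 = -1; R = 1.


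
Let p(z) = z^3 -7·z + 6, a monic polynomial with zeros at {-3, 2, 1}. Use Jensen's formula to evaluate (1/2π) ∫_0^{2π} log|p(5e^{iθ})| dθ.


Zeros: -3, 1, 2; r = 5.
Inside |z| < r: -3, 1, 2. Outside (|z| ≥ r): ∅.
p(0) = 6, so log|p(0)| = log(6) = 1.7918.
Apply Jensen: I(r) = log|p(0)| + Σ_k log(r/|z_k|), summed over zeros inside |z| < r.
  log(r/|z_k|) for z_k = -3: log(5/3) = 0.5108
  log(r/|z_k|) for z_k = 2: log(5/2) = 0.9163
  log(r/|z_k|) for z_k = 1: log(5/1) = 1.6094
Sum over inside zeros: 3.0366.
I(r) = log|p(0)| + (inside sum) = 1.7918 + 3.0366 = 4.8283.
Closed form (all zeros inside, monic): I(r) = n·log(r) = 3·log(5) = 4.8283. ✓

I(r) ≈ 4.8283.


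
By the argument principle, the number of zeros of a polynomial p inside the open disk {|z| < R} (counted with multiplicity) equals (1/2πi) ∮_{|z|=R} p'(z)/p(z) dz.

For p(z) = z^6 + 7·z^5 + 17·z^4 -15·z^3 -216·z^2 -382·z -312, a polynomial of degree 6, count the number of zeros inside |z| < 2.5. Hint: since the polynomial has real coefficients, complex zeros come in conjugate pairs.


The zeros of p are: (-1 + 1i), (-1 - 1i), -4, 3, (-2 + 3i), (-2 - 3i).
Their magnitudes are: 1.414, 1.414, 4, 3, 3.606, 3.606.
Zeros with |z| < R = 2.5: (-1 + 1i), (-1 - 1i).
Count = 2.
By the argument principle, (1/2πi) ∮_{|z|=R} p'(z)/p(z) dz equals exactly this count.

Number of zeros inside |z| < 2.5: 2.


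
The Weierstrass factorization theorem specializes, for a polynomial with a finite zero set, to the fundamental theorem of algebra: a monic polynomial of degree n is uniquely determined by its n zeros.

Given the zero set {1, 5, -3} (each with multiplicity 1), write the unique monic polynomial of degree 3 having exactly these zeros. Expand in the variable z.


The polynomial is p(z) = ∏_{α ∈ S} (z − α), where S = {1, 5, -3}.
Expanding the product yields: p(z) = z^3 -3·z^2 -13·z + 15.
The resulting polynomial has degree 3 and real coefficients as required.

p(z) = z^3 -3·z^2 -13·z + 15.


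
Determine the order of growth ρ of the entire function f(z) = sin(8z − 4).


sin(w) is a linear combination of e^{iw} and e^{−iw} (or e^w, e^{−w} in the hyperbolic case), so |sin(w)| ≤ e^{|w|}. With w = 8z − 4, |w| ≤ 8|z| + 4 = 8r + 4 on |z| = r, giving M(r) ≤ e^{8r + 4}, so ρ ≤ 1. On a suitable ray (z = it for sin/cos; z = t for sinh/cosh, t real → ∞), |sin(8z − 4)| grows like e^{8|t|}/2, so ρ ≥ 1. Hence ρ = 1.
Therefore ρ = 1.

Order ρ = 1.


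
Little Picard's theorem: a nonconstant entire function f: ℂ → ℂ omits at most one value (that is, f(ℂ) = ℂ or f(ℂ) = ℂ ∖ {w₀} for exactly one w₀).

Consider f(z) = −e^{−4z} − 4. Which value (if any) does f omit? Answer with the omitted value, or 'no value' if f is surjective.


Little Picard bounds the complement of f(ℂ) to at most one point.
e^{−4z} is never zero on ℂ, so -1·e^{−4z} takes every value in ℂ ∖ {0}. Adding -4 shifts the range to ℂ ∖ {-4}. Thus f omits exactly the value -4.

Omitted value: -4.


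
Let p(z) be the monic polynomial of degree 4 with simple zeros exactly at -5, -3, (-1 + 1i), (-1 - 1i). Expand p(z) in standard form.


The polynomial is p(z) = ∏_{α ∈ S} (z − α), where S = {-5, -3, (-1 + 1i), (-1 - 1i)}.
Expanding the product yields: p(z) = z^4 + 10·z^3 + 33·z^2 + 46·z + 30.
Note conjugate pairs combine to real quadratics: (z − (-1+1i))(z − (-1−1i)) = z² + 2z + 2.
The resulting polynomial has degree 4 and real coefficients as required.

p(z) = z^4 + 10·z^3 + 33·z^2 + 46·z + 30.


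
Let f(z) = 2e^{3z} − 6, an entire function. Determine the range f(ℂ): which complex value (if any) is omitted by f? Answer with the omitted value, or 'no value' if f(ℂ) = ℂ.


Little Picard bounds the complement of f(ℂ) to at most one point.
e^{3z} is never zero on ℂ, so 2·e^{3z} takes every value in ℂ ∖ {0}. Adding -6 shifts the range to ℂ ∖ {-6}. Thus f omits exactly the value -6.

Omitted value: -6.


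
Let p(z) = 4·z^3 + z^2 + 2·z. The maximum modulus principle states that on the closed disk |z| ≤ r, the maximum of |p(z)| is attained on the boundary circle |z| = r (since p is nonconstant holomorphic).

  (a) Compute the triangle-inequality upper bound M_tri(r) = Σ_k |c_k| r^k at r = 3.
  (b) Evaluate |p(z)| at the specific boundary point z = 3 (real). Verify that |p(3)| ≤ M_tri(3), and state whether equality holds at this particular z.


Coefficients: c_0 = 0, c_1 = 2, c_2 = 1, c_3 = 4. Radius r = 3.
Part (a). Triangle bound: M_tri(r) = Σ_k |c_k| r^k
  = |0|·3^0 + |2|·3^1 + |1|·3^2 + |4|·3^3
  = 0 + 6 + 9 + 108 = 123.
This bounds M(r) := max_{|z|=r} |p(z)| from above; equality holds iff all terms c_k z^k can be made to align in phase at a single z on |z|=r.
Part (b). At z = 3 (real, on the circle |z| = r):
  p(3) = (0)·3^0 + (2)·3^1 + (1)·3^2 + (4)·3^3 = 123.
  |p(3)| = 123.
Since all nonzero coefficients share the same sign, |p(3)| = 123 = M_tri(3); the triangle bound is attained at z = 3, so in fact M(r) = 123.

M_tri(3) = 123; |p(3)| = 123; equality at z=3: yes.


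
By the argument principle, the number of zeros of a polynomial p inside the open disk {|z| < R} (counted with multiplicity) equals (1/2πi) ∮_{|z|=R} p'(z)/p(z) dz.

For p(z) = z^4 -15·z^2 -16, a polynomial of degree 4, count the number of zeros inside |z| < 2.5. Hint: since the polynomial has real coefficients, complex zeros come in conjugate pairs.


The zeros of p are: 4, (0 + 1i), (0 - 1i), -4.
Their magnitudes are: 4, 1, 1, 4.
Zeros with |z| < R = 2.5: (0 + 1i), (0 - 1i).
Count = 2.
By the argument principle, (1/2πi) ∮_{|z|=R} p'(z)/p(z) dz equals exactly this count.

Number of zeros inside |z| < 2.5: 2.


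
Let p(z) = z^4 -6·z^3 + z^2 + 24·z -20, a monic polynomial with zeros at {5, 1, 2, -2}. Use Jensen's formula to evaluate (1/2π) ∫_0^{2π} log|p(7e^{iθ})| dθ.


Zeros: -2, 1, 2, 5; r = 7.
Inside |z| < r: -2, 1, 2, 5. Outside (|z| ≥ r): ∅.
p(0) = -20, so log|p(0)| = log(20) = 2.9957.
Apply Jensen: I(r) = log|p(0)| + Σ_k log(r/|z_k|), summed over zeros inside |z| < r.
  log(r/|z_k|) for z_k = 5: log(7/5) = 0.3365
  log(r/|z_k|) for z_k = 1: log(7/1) = 1.9459
  log(r/|z_k|) for z_k = 2: log(7/2) = 1.2528
  log(r/|z_k|) for z_k = -2: log(7/2) = 1.2528
Sum over inside zeros: 4.7879.
I(r) = log|p(0)| + (inside sum) = 2.9957 + 4.7879 = 7.7836.
Closed form (all zeros inside, monic): I(r) = n·log(r) = 4·log(7) = 7.7836. ✓

I(r) ≈ 7.7836.


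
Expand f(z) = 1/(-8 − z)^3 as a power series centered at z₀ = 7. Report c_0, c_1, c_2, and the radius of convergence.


Let w = z − z₀, so z = z₀ + w.
Then -8 − z = -8 − (z₀ + w) = (-8 − z₀) − w = -15 − w.
f(z) = 1/(-15 − w)^3 = (1/(-15)^3) · (1 − w/(-15))^{−3}.
By the binomial series (1−u)^{−3} = Σ_{n≥0} C(n+2, 2) u^n for |u|<1, with u = w/(-15):
  c_n = C(n+2, 2) / (-15)^(n+3).
  c_0 = 1/(-15)^3 = -1/3375.
  c_1 = 3/(-15)^4 = 1/16875.
  c_2 = 6/(-15)^5 = -2/253125.
The series is valid for |w/d| < 1, i.e. |z − z₀| < |d|.
Radius of convergence: R = |-8 − z₀| = |-15| = 15 (distance from z₀ to the singularity z = -8).

c_0 = -1/3375, c_1 = 1/16875, c_2 = -2/253125; R = 15.


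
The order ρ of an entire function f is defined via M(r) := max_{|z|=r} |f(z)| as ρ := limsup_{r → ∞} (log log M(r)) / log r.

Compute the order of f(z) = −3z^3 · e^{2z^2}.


M(r) = max_{|z|=r} |-3|·|z|^3·|e^{2z^2}| = 3·r^3 · e^{2r^2} (the factors attain their maxima compatibly on |z|=r). Then log M(r) = log 3 + 3·log r + 2r^2, dominated by the last term, so log log M(r) ~ 2·log r. The polynomial factor -3z^3 contributes only a log r term and does not affect the order. ρ = 2.
Therefore ρ = 2.

Order ρ = 2.


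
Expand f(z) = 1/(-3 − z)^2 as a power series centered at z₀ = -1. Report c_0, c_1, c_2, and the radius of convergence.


Let w = z − z₀, so z = z₀ + w.
Then -3 − z = -3 − (z₀ + w) = (-3 − z₀) − w = -2 − w.
f(z) = 1/(-2 − w)^2 = (1/(-2)^2) · (1 − w/(-2))^{−2}.
By the binomial series (1−u)^{−2} = Σ_{n≥0} C(n+1, 1) u^n for |u|<1, with u = w/(-2):
  c_n = C(n+1, 1) / (-2)^(n+2).
  c_0 = 1/(-2)^2 = 1/4.
  c_1 = 2/(-2)^3 = -1/4.
  c_2 = 3/(-2)^4 = 3/16.
The series is valid for |w/d| < 1, i.e. |z − z₀| < |d|.
Radius of convergence: R = |-3 − z₀| = |-2| = 2 (distance from z₀ to the singularity z = -3).

c_0 = 1/4, c_1 = -1/4, c_2 = 3/16; R = 2.


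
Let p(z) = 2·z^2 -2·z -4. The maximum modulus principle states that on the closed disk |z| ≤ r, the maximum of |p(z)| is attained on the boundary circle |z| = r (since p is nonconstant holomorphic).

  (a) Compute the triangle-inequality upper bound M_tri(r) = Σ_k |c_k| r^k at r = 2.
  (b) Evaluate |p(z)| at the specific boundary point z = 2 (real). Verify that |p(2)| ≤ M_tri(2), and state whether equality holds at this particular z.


Coefficients: c_0 = -4, c_1 = -2, c_2 = 2. Radius r = 2.
Part (a). Triangle bound: M_tri(r) = Σ_k |c_k| r^k
  = |-4|·2^0 + |-2|·2^1 + |2|·2^2
  = 4 + 4 + 8 = 16.
This bounds M(r) := max_{|z|=r} |p(z)| from above; equality holds iff all terms c_k z^k can be made to align in phase at a single z on |z|=r.
Part (b). At z = 2 (real, on the circle |z| = r):
  p(2) = (-4)·2^0 + (-2)·2^1 + (2)·2^2 = 0.
  |p(2)| = 0.
Check: |p(2)| = 0 ≤ 16 = M_tri(2). ✓ Equality does not hold at z = 2 (the coefficients have mixed signs, so the terms do not all align in phase there).

M_tri(2) = 16; |p(2)| = 0; equality at z=2: no.


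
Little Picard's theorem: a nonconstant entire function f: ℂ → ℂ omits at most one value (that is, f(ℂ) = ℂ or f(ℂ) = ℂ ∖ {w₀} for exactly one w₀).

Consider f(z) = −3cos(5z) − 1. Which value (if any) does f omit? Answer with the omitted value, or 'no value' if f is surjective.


Little Picard bounds the complement of f(ℂ) to at most one point.
cos is entire and surjective onto ℂ: for every w ∈ ℂ, cos(ζ) = w has a solution ζ ∈ ℂ (e.g., via the complex inverse arccos). With ζ = 5z this gives z = ζ/(5). Then -3·cos(5z) takes every value in -3·ℂ = ℂ, and adding -1 is a bijection of ℂ. So f is surjective and omits no value. (Note: only on the real line is cos bounded by [−1, 1].)

Omitted value: no value.


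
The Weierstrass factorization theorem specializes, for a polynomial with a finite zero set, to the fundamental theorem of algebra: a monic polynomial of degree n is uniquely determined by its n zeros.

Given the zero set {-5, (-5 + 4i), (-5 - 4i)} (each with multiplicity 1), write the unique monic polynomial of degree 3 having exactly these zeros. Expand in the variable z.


The polynomial is p(z) = ∏_{α ∈ S} (z − α), where S = {-5, (-5 + 4i), (-5 - 4i)}.
Expanding the product yields: p(z) = z^3 + 15·z^2 + 91·z + 205.
Note conjugate pairs combine to real quadratics: (z − (-5+4i))(z − (-5−4i)) = z² + 10z + 41.
The resulting polynomial has degree 3 and real coefficients as required.

p(z) = z^3 + 15·z^2 + 91·z + 205.


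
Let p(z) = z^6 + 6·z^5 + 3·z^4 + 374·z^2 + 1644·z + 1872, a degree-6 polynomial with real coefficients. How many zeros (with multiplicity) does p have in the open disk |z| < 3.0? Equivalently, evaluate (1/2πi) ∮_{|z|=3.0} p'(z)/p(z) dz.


The zeros of p are: (-3 + 2i), (-3 - 2i), (3 + 3i), (3 - 3i), -4, -2.
Their magnitudes are: 3.606, 3.606, 4.243, 4.243, 4, 2.
Zeros with |z| < R = 3.0: -2.
Count = 1.
By the argument principle, (1/2πi) ∮_{|z|=R} p'(z)/p(z) dz equals exactly this count.

Number of zeros inside |z| < 3.0: 1.


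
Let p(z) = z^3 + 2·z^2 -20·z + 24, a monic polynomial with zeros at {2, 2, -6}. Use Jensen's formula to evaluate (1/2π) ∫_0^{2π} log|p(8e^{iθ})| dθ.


Zeros: -6, 2, 2; r = 8.
Inside |z| < r: -6, 2, 2. Outside (|z| ≥ r): ∅.
p(0) = 24, so log|p(0)| = log(24) = 3.1781.
Apply Jensen: I(r) = log|p(0)| + Σ_k log(r/|z_k|), summed over zeros inside |z| < r.
  log(r/|z_k|) for z_k = 2: log(8/2) = 1.3863
  log(r/|z_k|) for z_k = 2: log(8/2) = 1.3863
  log(r/|z_k|) for z_k = -6: log(8/6) = 0.2877
Sum over inside zeros: 3.0603.
I(r) = log|p(0)| + (inside sum) = 3.1781 + 3.0603 = 6.2383.
Closed form (all zeros inside, monic): I(r) = n·log(r) = 3·log(8) = 6.2383. ✓

I(r) ≈ 6.2383.


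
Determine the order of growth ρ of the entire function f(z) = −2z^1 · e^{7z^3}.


M(r) = max_{|z|=r} |-2|·|z|^1·|e^{7z^3}| = 2·r^1 · e^{7r^3} (the factors attain their maxima compatibly on |z|=r). Then log M(r) = log 2 + 1·log r + 7r^3, dominated by the last term, so log log M(r) ~ 3·log r. The polynomial factor -2z^1 contributes only a log r term and does not affect the order. ρ = 3.
Therefore ρ = 3.

Order ρ = 3.


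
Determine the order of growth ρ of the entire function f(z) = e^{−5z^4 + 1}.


|e^{−5z^4 + 1}| = e^{Re(-5·z^4) + 1} ≤ e^{5|z|^4 + 1} = e^{5r^4 + 1} on |z| = r, so ρ ≤ 4. Choosing z on |z|=r so that -5·z^4 is real positive (always possible by picking arg z appropriately) gives |f(z)| = e^{5r^4 + 1}, matching the bound. The additive constant 1 does not affect log log M(r) ~ 4·log r. Hence ρ = 4.
Therefore ρ = 4.

Order ρ = 4.


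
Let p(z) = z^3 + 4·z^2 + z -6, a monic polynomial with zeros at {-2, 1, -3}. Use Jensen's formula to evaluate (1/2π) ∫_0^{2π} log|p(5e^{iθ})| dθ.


Zeros: -3, -2, 1; r = 5.
Inside |z| < r: -3, -2, 1. Outside (|z| ≥ r): ∅.
p(0) = -6, so log|p(0)| = log(6) = 1.7918.
Apply Jensen: I(r) = log|p(0)| + Σ_k log(r/|z_k|), summed over zeros inside |z| < r.
  log(r/|z_k|) for z_k = -2: log(5/2) = 0.9163
  log(r/|z_k|) for z_k = 1: log(5/1) = 1.6094
  log(r/|z_k|) for z_k = -3: log(5/3) = 0.5108
Sum over inside zeros: 3.0366.
I(r) = log|p(0)| + (inside sum) = 1.7918 + 3.0366 = 4.8283.
Closed form (all zeros inside, monic): I(r) = n·log(r) = 3·log(5) = 4.8283. ✓

I(r) ≈ 4.8283.


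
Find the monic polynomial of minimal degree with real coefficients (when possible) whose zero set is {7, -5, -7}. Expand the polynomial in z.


The polynomial is p(z) = ∏_{α ∈ S} (z − α), where S = {7, -5, -7}.
Expanding the product yields: p(z) = z^3 + 5·z^2 -49·z -245.
The resulting polynomial has degree 3 and real coefficients as required.

p(z) = z^3 + 5·z^2 -49·z -245.


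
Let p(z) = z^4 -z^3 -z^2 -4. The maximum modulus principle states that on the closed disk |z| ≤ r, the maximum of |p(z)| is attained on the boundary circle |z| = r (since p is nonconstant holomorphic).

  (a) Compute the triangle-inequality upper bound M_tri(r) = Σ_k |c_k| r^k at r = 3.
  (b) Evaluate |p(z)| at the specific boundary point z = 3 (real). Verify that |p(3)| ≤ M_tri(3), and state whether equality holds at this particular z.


Coefficients: c_0 = -4, c_1 = 0, c_2 = -1, c_3 = -1, c_4 = 1. Radius r = 3.
Part (a). Triangle bound: M_tri(r) = Σ_k |c_k| r^k
  = |-4|·3^0 + |0|·3^1 + |-1|·3^2 + |-1|·3^3 + |1|·3^4
  = 4 + 0 + 9 + 27 + 81 = 121.
This bounds M(r) := max_{|z|=r} |p(z)| from above; equality holds iff all terms c_k z^k can be made to align in phase at a single z on |z|=r.
Part (b). At z = 3 (real, on the circle |z| = r):
  p(3) = (-4)·3^0 + (0)·3^1 + (-1)·3^2 + (-1)·3^3 + (1)·3^4 = 41.
  |p(3)| = 41.
Check: |p(3)| = 41 ≤ 121 = M_tri(3). ✓ Equality does not hold at z = 3 (the coefficients have mixed signs, so the terms do not all align in phase there).

M_tri(3) = 121; |p(3)| = 41; equality at z=3: no.


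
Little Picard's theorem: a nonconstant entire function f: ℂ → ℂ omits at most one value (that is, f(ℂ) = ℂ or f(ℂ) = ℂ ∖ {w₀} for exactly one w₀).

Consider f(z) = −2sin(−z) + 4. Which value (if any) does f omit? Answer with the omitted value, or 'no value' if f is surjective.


Little Picard bounds the complement of f(ℂ) to at most one point.
sin is entire and surjective onto ℂ: for every w ∈ ℂ, sin(ζ) = w has a solution ζ ∈ ℂ (e.g., via the complex inverse arcsin). With ζ = −z this gives z = ζ/(-1). Then -2·sin(−z) takes every value in -2·ℂ = ℂ, and adding 4 is a bijection of ℂ. So f is surjective and omits no value. (Note: only on the real line is sin bounded by [−1, 1].)

Omitted value: no value.


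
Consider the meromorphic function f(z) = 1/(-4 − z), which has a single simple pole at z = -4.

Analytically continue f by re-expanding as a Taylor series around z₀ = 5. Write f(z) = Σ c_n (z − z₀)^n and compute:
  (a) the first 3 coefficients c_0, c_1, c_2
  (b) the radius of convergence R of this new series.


Let w = z − z₀, so z = z₀ + w.
Then -4 − z = -4 − (z₀ + w) = (-4 − z₀) − w = -9 − w.
f(z) = 1/(-9 − w) = (1/(-9)) · 1/(1 − w/(-9)) = Σ_{n≥0} w^n / (-9)^(n+1).
So c_n = 1/(-9)^(n+1):
  c_0 = 1/(-9)^1 = -1/9.
  c_1 = 1/(-9)^2 = 1/81.
  c_2 = 1/(-9)^3 = -1/729.
The series is valid for |w/d| < 1, i.e. |z − z₀| < |d|.
Radius of convergence: R = |-4 − z₀| = |-9| = 9 (distance from z₀ to the singularity z = -4).

c_0 = -1/9, c_1 = 1/81, c_2 = -1/729; R = 9.


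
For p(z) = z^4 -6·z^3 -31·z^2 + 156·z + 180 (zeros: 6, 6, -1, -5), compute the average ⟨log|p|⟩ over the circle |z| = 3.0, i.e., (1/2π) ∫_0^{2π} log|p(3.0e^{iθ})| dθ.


Zeros: -5, -1, 6, 6; r = 3.0.
Inside |z| < r: -1. Outside (|z| ≥ r): -5, 6, 6.
p(0) = 180, so log|p(0)| = log(180) = 5.1930.
Apply Jensen: I(r) = log|p(0)| + Σ_k log(r/|z_k|), summed over zeros inside |z| < r.
  log(r/|z_k|) for z_k = -1: log(3.0/1) = 1.0986
  Outside zeros (-5, 6, 6) contribute nothing to the Jensen sum.
Sum over inside zeros: 1.0986.
I(r) = log|p(0)| + (inside sum) = 5.1930 + 1.0986 = 6.2916.
Note: since some zeros are outside |z| ≤ r, the simplified n·log(r) form does NOT apply — only the inside zeros contribute.

I(r) ≈ 6.2916.


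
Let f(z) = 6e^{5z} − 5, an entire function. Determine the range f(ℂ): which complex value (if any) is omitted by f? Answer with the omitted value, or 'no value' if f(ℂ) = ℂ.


Little Picard bounds the complement of f(ℂ) to at most one point.
e^{5z} is never zero on ℂ, so 6·e^{5z} takes every value in ℂ ∖ {0}. Adding -5 shifts the range to ℂ ∖ {-5}. Thus f omits exactly the value -5.

Omitted value: -5.


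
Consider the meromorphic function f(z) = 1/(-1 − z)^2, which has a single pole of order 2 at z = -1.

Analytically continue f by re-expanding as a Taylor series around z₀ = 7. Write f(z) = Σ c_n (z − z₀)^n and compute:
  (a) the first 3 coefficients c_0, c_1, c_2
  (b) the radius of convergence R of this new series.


Let w = z − z₀, so z = z₀ + w.
Then -1 − z = -1 − (z₀ + w) = (-1 − z₀) − w = -8 − w.
f(z) = 1/(-8 − w)^2 = (1/(-8)^2) · (1 − w/(-8))^{−2}.
By the binomial series (1−u)^{−2} = Σ_{n≥0} C(n+1, 1) u^n for |u|<1, with u = w/(-8):
  c_n = C(n+1, 1) / (-8)^(n+2).
  c_0 = 1/(-8)^2 = 1/64.
  c_1 = 2/(-8)^3 = -1/256.
  c_2 = 3/(-8)^4 = 3/4096.
The series is valid for |w/d| < 1, i.e. |z − z₀| < |d|.
Radius of convergence: R = |-1 − z₀| = |-8| = 8 (distance from z₀ to the singularity z = -1).

c_0 = 1/64, c_1 = -1/256, c_2 = 3/4096; R = 8.


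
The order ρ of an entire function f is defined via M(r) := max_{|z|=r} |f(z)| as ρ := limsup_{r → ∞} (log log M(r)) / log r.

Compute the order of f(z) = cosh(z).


cosh(w) is a linear combination of e^{iw} and e^{−iw} (or e^w, e^{−w} in the hyperbolic case), so |cosh(w)| ≤ e^{|w|}. With w = z, |w| ≤ 1|z| + 0 = 1r + 0 on |z| = r, giving M(r) ≤ e^{1r + 0}, so ρ ≤ 1. On a suitable ray (z = it for sin/cos; z = t for sinh/cosh, t real → ∞), |cosh(z)| grows like e^{1|t|}/2, so ρ ≥ 1. Hence ρ = 1.
Therefore ρ = 1.

Order ρ = 1.


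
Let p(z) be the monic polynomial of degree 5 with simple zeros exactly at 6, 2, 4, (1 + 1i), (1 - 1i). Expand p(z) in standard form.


The polynomial is p(z) = ∏_{α ∈ S} (z − α), where S = {6, 2, 4, (1 + 1i), (1 - 1i)}.
Expanding the product yields: p(z) = z^5 -14·z^4 + 70·z^3 -160·z^2 + 184·z -96.
Note conjugate pairs combine to real quadratics: (z − (1+1i))(z − (1−1i)) = z² − 2z + 2.
The resulting polynomial has degree 5 and real coefficients as required.

p(z) = z^5 -14·z^4 + 70·z^3 -160·z^2 + 184·z -96.


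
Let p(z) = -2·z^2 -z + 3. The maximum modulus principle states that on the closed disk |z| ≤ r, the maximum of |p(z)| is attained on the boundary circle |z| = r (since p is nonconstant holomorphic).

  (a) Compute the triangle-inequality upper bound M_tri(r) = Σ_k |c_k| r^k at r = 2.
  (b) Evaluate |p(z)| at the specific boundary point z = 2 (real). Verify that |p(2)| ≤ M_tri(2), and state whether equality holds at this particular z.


Coefficients: c_0 = 3, c_1 = -1, c_2 = -2. Radius r = 2.
Part (a). Triangle bound: M_tri(r) = Σ_k |c_k| r^k
  = |3|·2^0 + |-1|·2^1 + |-2|·2^2
  = 3 + 2 + 8 = 13.
This bounds M(r) := max_{|z|=r} |p(z)| from above; equality holds iff all terms c_k z^k can be made to align in phase at a single z on |z|=r.
Part (b). At z = 2 (real, on the circle |z| = r):
  p(2) = (3)·2^0 + (-1)·2^1 + (-2)·2^2 = -7.
  |p(2)| = 7.
Check: |p(2)| = 7 ≤ 13 = M_tri(2). ✓ Equality does not hold at z = 2 (the coefficients have mixed signs, so the terms do not all align in phase there).

M_tri(2) = 13; |p(2)| = 7; equality at z=2: no.


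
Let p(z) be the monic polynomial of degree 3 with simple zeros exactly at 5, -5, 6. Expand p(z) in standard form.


The polynomial is p(z) = ∏_{α ∈ S} (z − α), where S = {5, -5, 6}.
Expanding the product yields: p(z) = z^3 -6·z^2 -25·z + 150.
The resulting polynomial has degree 3 and real coefficients as required.

p(z) = z^3 -6·z^2 -25·z + 150.


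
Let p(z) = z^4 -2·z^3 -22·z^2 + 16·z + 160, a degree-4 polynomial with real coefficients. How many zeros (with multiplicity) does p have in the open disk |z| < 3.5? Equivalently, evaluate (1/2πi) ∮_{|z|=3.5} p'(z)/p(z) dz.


The zeros of p are: (-3 + 1i), (-3 - 1i), 4, 4.
Their magnitudes are: 3.162, 3.162, 4, 4.
Zeros with |z| < R = 3.5: (-3 + 1i), (-3 - 1i).
Count = 2.
By the argument principle, (1/2πi) ∮_{|z|=R} p'(z)/p(z) dz equals exactly this count.

Number of zeros inside |z| < 3.5: 2.


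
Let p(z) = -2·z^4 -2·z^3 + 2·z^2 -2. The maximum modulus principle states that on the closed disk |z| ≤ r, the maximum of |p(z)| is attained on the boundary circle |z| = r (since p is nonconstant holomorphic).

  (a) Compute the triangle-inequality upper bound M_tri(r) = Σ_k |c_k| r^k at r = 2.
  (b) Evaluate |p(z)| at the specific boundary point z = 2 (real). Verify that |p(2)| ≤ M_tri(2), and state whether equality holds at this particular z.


Coefficients: c_0 = -2, c_1 = 0, c_2 = 2, c_3 = -2, c_4 = -2. Radius r = 2.
Part (a). Triangle bound: M_tri(r) = Σ_k |c_k| r^k
  = |-2|·2^0 + |0|·2^1 + |2|·2^2 + |-2|·2^3 + |-2|·2^4
  = 2 + 0 + 8 + 16 + 32 = 58.
This bounds M(r) := max_{|z|=r} |p(z)| from above; equality holds iff all terms c_k z^k can be made to align in phase at a single z on |z|=r.
Part (b). At z = 2 (real, on the circle |z| = r):
  p(2) = (-2)·2^0 + (0)·2^1 + (2)·2^2 + (-2)·2^3 + (-2)·2^4 = -42.
  |p(2)| = 42.
Check: |p(2)| = 42 ≤ 58 = M_tri(2). ✓ Equality does not hold at z = 2 (the coefficients have mixed signs, so the terms do not all align in phase there).

M_tri(2) = 58; |p(2)| = 42; equality at z=2: no.


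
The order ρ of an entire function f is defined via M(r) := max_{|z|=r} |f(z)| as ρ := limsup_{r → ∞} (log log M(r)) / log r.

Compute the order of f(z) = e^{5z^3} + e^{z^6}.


Each summand is entire of order 3 and 6 respectively (as in the single-exponential case). The order of a sum is at most the max of the orders, so ρ ≤ 6. For the lower bound: on |z|=r choose arg z so that 1z^6 is real positive; then |e^{1z^6}| = e^{1r^6} while |e^{5z^3}| ≤ e^{5r^3} = o(e^{1r^6}). So |f| ≥ e^{1r^6}(1 − o(1)) and ρ ≥ 6. Hence ρ = max(3, 6) = 6.
Therefore ρ = 6.

Order ρ = 6.


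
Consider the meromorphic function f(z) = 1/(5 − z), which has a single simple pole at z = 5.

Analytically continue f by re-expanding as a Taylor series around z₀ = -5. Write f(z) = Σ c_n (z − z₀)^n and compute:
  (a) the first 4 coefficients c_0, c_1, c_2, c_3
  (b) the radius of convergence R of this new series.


Let w = z − z₀, so z = z₀ + w.
Then 5 − z = 5 − (z₀ + w) = (5 − z₀) − w = 10 − w.
f(z) = 1/(10 − w) = (1/(10)) · 1/(1 − w/(10)) = Σ_{n≥0} w^n / (10)^(n+1).
So c_n = 1/(10)^(n+1):
  c_0 = 1/(10)^1 = 1/10.
  c_1 = 1/(10)^2 = 1/100.
  c_2 = 1/(10)^3 = 1/1000.
  c_3 = 1/(10)^4 = 1/10000.
The series is valid for |w/d| < 1, i.e. |z − z₀| < |d|.
Radius of convergence: R = |5 − z₀| = |10| = 10 (distance from z₀ to the singularity z = 5).

c_0 = 1/10, c_1 = 1/100, c_2 = 1/1000, c_3 = 1/10000; R = 10.


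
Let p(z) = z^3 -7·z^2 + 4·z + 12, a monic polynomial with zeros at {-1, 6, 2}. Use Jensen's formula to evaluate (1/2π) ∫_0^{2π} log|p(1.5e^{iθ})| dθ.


Zeros: -1, 2, 6; r = 1.5.
Inside |z| < r: -1. Outside (|z| ≥ r): 2, 6.
p(0) = 12, so log|p(0)| = log(12) = 2.4849.
Apply Jensen: I(r) = log|p(0)| + Σ_k log(r/|z_k|), summed over zeros inside |z| < r.
  log(r/|z_k|) for z_k = -1: log(1.5/1) = 0.4055
  Outside zeros (2, 6) contribute nothing to the Jensen sum.
Sum over inside zeros: 0.4055.
I(r) = log|p(0)| + (inside sum) = 2.4849 + 0.4055 = 2.8904.
Note: since some zeros are outside |z| ≤ r, the simplified n·log(r) form does NOT apply — only the inside zeros contribute.

I(r) ≈ 2.8904.


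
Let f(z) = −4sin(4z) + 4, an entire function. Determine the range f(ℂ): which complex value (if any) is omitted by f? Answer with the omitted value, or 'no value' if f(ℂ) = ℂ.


Little Picard bounds the complement of f(ℂ) to at most one point.
sin is entire and surjective onto ℂ: for every w ∈ ℂ, sin(ζ) = w has a solution ζ ∈ ℂ (e.g., via the complex inverse arcsin). With ζ = 4z this gives z = ζ/(4). Then -4·sin(4z) takes every value in -4·ℂ = ℂ, and adding 4 is a bijection of ℂ. So f is surjective and omits no value. (Note: only on the real line is sin bounded by [−1, 1].)

Omitted value: no value.


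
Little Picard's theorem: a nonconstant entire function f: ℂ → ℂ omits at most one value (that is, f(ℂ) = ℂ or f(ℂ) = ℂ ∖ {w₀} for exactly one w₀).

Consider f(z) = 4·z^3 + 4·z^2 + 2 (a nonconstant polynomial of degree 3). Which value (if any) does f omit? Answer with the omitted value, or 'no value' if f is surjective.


Little Picard bounds the complement of f(ℂ) to at most one point.
For every w ∈ ℂ, the equation p(z) − w = 0 is a nonconstant polynomial in z and hence has at least one root by the fundamental theorem of algebra. So p is surjective onto ℂ, omitting no value.

Omitted value: no value.


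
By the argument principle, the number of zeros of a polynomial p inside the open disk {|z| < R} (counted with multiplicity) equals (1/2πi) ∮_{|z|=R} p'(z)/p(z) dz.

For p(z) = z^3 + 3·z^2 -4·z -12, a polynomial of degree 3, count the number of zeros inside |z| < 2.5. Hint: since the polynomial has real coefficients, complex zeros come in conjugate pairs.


The zeros of p are: -2, -3, 2.
Their magnitudes are: 2, 3, 2.
Zeros with |z| < R = 2.5: -2, 2.
Count = 2.
By the argument principle, (1/2πi) ∮_{|z|=R} p'(z)/p(z) dz equals exactly this count.

Number of zeros inside |z| < 2.5: 2.


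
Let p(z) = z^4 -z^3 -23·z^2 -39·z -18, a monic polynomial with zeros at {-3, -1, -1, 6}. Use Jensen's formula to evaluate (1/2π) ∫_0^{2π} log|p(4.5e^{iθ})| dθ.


Zeros: -3, -1, -1, 6; r = 4.5.
Inside |z| < r: -3, -1, -1. Outside (|z| ≥ r): 6.
p(0) = -18, so log|p(0)| = log(18) = 2.8904.
Apply Jensen: I(r) = log|p(0)| + Σ_k log(r/|z_k|), summed over zeros inside |z| < r.
  log(r/|z_k|) for z_k = -3: log(4.5/3) = 0.4055
  log(r/|z_k|) for z_k = -1: log(4.5/1) = 1.5041
  log(r/|z_k|) for z_k = -1: log(4.5/1) = 1.5041
  Outside zeros (6) contribute nothing to the Jensen sum.
Sum over inside zeros: 3.4136.
I(r) = log|p(0)| + (inside sum) = 2.8904 + 3.4136 = 6.3040.
Note: since some zeros are outside |z| ≤ r, the simplified n·log(r) form does NOT apply — only the inside zeros contribute.

I(r) ≈ 6.3040.
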